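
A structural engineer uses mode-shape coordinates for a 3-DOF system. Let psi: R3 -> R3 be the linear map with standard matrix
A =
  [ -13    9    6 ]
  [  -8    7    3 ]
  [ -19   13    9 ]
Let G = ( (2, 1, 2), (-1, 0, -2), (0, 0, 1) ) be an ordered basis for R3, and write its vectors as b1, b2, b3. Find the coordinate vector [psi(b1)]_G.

(-3, -1, -3)

Column 1 of [psi]_G is the G-coordinate vector of psi(b1).
In standard coordinates psi(b1) = A b1 = (-5, -3, -7).
Converting to G: (-5, -3, -7) = -3b1 - b2 - 3b3, so the coordinate vector is (-3, -1, -3).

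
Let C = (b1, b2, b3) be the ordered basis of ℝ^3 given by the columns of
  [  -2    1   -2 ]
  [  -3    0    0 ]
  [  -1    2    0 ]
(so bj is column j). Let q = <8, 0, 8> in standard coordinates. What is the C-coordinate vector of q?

<0, 4, -2>

[q]_C is the unique c with M c = q, where M has columns b1, ..., b3.
Row-reducing the augmented matrix [M | q] gives c = (0, 4, -2).
Check: 0·b1 + 4b2 - 2b3 = <8, 0, 8>.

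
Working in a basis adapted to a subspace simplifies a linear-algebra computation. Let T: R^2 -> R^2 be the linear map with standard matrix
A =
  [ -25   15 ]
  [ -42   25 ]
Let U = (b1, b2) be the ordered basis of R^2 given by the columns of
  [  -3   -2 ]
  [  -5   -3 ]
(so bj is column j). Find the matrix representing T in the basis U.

Let P have columns b1, b2. Then [T]_U = P^(-1) A P.
Here det P = -1, so P^(-1) is integer; computing A P first and then P^(-1)(A P) gives [[-2, -3], [3, 2]].

[[-2, -3], [3, 2]]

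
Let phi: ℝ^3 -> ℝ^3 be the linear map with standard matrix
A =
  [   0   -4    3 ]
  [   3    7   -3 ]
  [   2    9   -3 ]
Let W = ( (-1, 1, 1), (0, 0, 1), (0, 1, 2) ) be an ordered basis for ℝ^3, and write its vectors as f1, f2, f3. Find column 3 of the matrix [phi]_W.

(-2, -1, 3)

Compute phi(f3) = A f3 = (2, 1, 3) in standard coordinates.
Then write this in W-coordinates: solve for y in y_1 f1 + ... + y_3 f3 = (2, 1, 3).
This gives y = (-2, -1, 3), which is column 3 of [phi]_W.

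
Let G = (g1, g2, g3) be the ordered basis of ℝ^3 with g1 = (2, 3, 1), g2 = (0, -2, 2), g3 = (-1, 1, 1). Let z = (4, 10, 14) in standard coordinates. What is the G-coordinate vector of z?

Write z = c_1 g1 + ... + c_3 g3 and solve for the c_i.
Gaussian elimination on [M | z] yields c = (4, 3, 4).
Check: 4g1 + 3g2 + 4g3 = (4, 10, 14).

(4, 3, 4)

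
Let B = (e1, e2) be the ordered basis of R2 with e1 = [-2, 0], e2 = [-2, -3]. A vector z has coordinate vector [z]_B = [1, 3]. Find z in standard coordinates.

z = M [z]_B, where M has columns e1, e2.
Carrying out the matrix-vector product, z = [-8, -9].

[-8, -9]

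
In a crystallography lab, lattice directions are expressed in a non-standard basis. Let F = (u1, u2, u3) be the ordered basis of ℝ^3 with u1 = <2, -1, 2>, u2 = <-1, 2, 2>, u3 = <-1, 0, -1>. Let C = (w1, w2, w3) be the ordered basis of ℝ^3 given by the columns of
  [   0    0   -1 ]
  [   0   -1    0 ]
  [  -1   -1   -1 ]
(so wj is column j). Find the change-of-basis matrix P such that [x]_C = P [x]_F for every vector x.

Take x = uj: its F-coordinates are the j-th standard unit vector, so P e_j — column j of P — equals [uj]_C.
u1 = -w1 + w2 - 2w3, giving column 1 = <-1, 1, -2>; repeating for each j gives P = [[-1, -1, 0], [1, -2, 0], [-2, 1, 1]].

[[-1, -1, 0], [1, -2, 0], [-2, 1, 1]]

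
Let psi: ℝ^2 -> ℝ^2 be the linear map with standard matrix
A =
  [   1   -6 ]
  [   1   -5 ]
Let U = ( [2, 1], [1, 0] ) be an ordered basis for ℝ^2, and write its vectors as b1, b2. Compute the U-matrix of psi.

Let P have columns b1, b2. Then [psi]_U = P^(-1) A P.
Here det P = -1, so P^(-1) is integer; computing A P first and then P^(-1)(A P) gives [[-3, 1], [2, -1]].

[[-3, 1], [2, -1]]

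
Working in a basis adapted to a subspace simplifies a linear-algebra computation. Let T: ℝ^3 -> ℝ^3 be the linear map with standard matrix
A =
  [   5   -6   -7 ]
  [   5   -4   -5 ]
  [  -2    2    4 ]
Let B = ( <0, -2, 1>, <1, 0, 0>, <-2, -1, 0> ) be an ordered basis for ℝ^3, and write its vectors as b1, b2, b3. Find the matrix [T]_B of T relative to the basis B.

The j-th column of [T]_B is [T(bj)]_B.
T(b1) = A b1 = <5, 3, 0> = 0·b1 - b2 - 3b3, so column 1 is <0, -1, -3>.
Repeating for b2, b3 and assembling the columns gives [[0, -2, 2], [-1, 3, 0], [-3, -1, 2]].

[[0, -2, 2], [-1, 3, 0], [-3, -1, 2]]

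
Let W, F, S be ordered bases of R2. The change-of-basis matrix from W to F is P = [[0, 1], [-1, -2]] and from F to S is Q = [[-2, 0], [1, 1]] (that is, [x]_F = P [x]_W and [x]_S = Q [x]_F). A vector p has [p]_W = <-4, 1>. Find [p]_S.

Apply P to get F-coordinates <1, 2>, then Q to get S-coordinates.
The result is [p]_S = <-2, 3>.

<-2, 3>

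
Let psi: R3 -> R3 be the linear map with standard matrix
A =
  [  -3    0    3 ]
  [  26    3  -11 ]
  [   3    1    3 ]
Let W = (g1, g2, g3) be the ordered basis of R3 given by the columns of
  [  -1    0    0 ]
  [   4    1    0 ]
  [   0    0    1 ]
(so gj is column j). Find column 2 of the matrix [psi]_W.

Column 2 of [psi]_W is the W-coordinate vector of psi(g2).
In standard coordinates psi(g2) = A g2 = <0, 3, 1>.
Converting to W: <0, 3, 1> = 0·g1 + 3g2 + g3, so the coordinate vector is <0, 3, 1>.

<0, 3, 1>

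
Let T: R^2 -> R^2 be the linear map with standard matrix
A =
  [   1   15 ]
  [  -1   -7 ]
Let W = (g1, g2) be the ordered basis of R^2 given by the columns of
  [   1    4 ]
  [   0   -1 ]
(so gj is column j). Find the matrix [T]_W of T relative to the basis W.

[[-3, 1], [1, -3]]

Let P have columns g1, g2. Then [T]_W = P^(-1) A P.
Here det P = -1, so P^(-1) is integer; computing A P first and then P^(-1)(A P) gives [[-3, 1], [1, -3]].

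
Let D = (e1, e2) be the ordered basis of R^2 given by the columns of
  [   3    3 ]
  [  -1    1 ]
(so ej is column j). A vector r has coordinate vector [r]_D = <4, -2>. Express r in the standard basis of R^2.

<6, -6>

r = M [r]_D, where M has columns e1, e2.
Carrying out the matrix-vector product, r = <6, -6>.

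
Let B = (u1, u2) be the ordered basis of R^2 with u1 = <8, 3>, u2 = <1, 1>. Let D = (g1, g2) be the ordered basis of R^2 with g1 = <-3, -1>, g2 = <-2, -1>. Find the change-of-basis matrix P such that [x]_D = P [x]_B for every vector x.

[[-2, 1], [-1, -2]]

Let M have columns uj and N have columns gj. Then for every x, N [x]_D = x = M [x]_B, so P = N^(-1) M.
Since det N = 1, N^(-1) has integer entries; multiplying gives P = [[-2, 1], [-1, -2]].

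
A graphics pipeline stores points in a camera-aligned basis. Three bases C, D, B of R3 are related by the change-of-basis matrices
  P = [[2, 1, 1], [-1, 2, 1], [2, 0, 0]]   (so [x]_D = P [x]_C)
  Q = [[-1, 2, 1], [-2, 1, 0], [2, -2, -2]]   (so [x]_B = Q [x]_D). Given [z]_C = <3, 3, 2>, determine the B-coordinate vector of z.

Apply P to get D-coordinates <11, 5, 6>, then Q to get B-coordinates.
The result is [z]_B = <5, -17, 0>.

<5, -17, 0>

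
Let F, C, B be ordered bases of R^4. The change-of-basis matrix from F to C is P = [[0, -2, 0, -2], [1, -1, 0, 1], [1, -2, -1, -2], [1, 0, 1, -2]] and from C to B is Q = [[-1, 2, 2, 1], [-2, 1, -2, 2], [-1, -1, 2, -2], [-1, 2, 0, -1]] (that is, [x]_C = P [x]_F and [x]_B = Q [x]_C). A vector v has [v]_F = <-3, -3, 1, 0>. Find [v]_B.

<-4, -20, 2, -4>

First [v]_C = P [v]_F = <6, 0, 2, -2>.
Then [v]_B = Q [v]_C = <-4, -20, 2, -4>.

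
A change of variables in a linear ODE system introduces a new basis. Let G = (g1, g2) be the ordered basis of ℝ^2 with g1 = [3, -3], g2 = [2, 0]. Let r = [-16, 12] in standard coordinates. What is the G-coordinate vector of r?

[r]_G is the unique c with M c = r, where M has columns g1, g2.
System: 3c_1 + 2c_2 = -16, -3c_1 + 0c_2 = 12; solving gives c_1 = -4, c_2 = -2.
Check: -4g1 - 2g2 = [-16, 12].

[-4, -2]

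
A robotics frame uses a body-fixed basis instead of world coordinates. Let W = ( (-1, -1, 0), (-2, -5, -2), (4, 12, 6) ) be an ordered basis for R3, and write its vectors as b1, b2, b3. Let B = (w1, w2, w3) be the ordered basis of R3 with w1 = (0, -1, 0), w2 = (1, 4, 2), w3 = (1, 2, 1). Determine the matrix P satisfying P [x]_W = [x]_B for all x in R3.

[[1, 1, 0], [1, 0, 2], [-2, -2, 2]]

Take x = bj: its W-coordinates are the j-th standard unit vector, so P e_j — column j of P — equals [bj]_B.
b1 = w1 + w2 - 2w3, giving column 1 = (1, 1, -2); repeating for each j gives P = [[1, 1, 0], [1, 0, 2], [-2, -2, 2]].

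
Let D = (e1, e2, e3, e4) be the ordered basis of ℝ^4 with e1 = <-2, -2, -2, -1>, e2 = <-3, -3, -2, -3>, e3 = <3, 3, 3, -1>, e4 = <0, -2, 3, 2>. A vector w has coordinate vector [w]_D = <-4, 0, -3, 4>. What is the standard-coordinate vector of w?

<-1, -9, 11, 15>

By definition w = -4e1 + 0·e2 - 3e3 + 4e4.
Summing componentwise gives <-1, -9, 11, 15>.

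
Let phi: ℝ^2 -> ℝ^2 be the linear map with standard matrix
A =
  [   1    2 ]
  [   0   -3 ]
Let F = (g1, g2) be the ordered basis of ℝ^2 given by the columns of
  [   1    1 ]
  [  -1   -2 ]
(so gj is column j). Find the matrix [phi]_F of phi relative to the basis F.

[[1, 0], [-2, -3]]

With P the matrix whose columns are g1, g2, [phi]_F = P^(-1) A P.
Column by column: phi(g1) = A g1 = <-1, 3>; its F-coordinates <1, -2> give column 1.
Continuing for each basis vector yields [phi]_F = [[1, 0], [-2, -3]].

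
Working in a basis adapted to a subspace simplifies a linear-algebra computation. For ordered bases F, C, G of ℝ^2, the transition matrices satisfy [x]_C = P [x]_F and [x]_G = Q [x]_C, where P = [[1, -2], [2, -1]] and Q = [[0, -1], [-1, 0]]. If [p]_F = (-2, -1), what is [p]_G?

(3, 0)

First [p]_C = P [p]_F = (0, -3).
Then [p]_G = Q [p]_C = (3, 0).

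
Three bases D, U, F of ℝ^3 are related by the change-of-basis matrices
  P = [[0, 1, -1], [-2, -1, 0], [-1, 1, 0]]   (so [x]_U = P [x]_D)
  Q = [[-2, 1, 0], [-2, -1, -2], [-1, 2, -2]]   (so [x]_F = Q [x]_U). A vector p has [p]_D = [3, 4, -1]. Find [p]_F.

Composing the changes, [p]_F = Q P [p]_D.
Q P = [[-2, -3, 2], [4, -3, 2], [-2, -5, 1]]; applying this to [3, 4, -1] gives [-20, -2, -27].

[-20, -2, -27]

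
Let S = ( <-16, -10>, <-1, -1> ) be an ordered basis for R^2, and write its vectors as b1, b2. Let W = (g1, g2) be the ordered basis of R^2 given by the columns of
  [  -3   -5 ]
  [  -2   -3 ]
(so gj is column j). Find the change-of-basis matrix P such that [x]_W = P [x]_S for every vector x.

Column j of P is [bj]_W, since P maps S-coordinates to W-coordinates.
Expressing b1 in W: b1 = 2g1 + 2g2, so column 1 of P is <2, 2>.
Doing the same for each bj gives P = [[2, 2], [2, -1]].

[[2, 2], [2, -1]]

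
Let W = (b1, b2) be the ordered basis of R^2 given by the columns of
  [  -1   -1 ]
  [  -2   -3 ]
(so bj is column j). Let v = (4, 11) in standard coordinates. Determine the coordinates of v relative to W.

(-1, -3)

We seek scalars with c_1 b1 + c_2 b2 = v; equivalently solve M c = v where the columns of M are b1, b2.
System: -c_1 - c_2 = 4, -2c_1 - 3c_2 = 11; solving gives c_1 = -1, c_2 = -3.
Check: -b1 - 3b2 = (4, 11).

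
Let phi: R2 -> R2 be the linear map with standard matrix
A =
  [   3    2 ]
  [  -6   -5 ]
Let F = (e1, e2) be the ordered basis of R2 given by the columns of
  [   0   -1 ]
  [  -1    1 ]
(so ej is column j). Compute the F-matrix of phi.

With P the matrix whose columns are e1, e2, [phi]_F = P^(-1) A P.
Column by column: phi(e1) = A e1 = <-2, 5>; its F-coordinates <-3, 2> give column 1.
Continuing for each basis vector yields [phi]_F = [[-3, 0], [2, 1]].

[[-3, 0], [2, 1]]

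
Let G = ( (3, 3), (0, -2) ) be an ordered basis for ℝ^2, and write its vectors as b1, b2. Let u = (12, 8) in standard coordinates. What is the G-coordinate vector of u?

(4, 2)

We seek scalars with c_1 b1 + c_2 b2 = u; equivalently solve M c = u where the columns of M are b1, b2.
System: 3c_1 + 0c_2 = 12, 3c_1 - 2c_2 = 8; solving gives c_1 = 4, c_2 = 2.
Check: 4b1 + 2b2 = (12, 8).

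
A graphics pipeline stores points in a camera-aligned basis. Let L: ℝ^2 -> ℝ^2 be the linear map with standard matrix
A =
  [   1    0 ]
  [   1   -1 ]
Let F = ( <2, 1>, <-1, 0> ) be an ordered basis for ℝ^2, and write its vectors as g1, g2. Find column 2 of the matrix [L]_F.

<-1, -1>

Compute L(g2) = A g2 = <-1, -1> in standard coordinates.
Then write this in F-coordinates: solve for y in y_1 g1 + y_2 g2 = <-1, -1>.
This gives y = <-1, -1>, which is column 2 of [L]_F.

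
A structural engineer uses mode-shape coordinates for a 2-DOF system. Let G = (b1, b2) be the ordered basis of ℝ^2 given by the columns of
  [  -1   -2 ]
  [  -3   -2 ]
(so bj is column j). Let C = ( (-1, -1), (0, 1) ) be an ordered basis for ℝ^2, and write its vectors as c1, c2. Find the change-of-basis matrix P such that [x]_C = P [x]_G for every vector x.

Let M have columns bj and N have columns cj. Then for every x, N [x]_C = x = M [x]_G, so P = N^(-1) M.
Since det N = -1, N^(-1) has integer entries; multiplying gives P = [[1, 2], [-2, 0]].

[[1, 2], [-2, 0]]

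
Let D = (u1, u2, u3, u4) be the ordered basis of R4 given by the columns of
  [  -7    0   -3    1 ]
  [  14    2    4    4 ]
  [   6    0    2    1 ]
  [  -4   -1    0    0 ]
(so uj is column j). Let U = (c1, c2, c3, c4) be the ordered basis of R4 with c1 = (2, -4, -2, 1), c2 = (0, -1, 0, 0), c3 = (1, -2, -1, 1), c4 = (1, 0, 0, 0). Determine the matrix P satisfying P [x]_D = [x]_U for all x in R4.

Column j of P is [uj]_U, since P maps D-coordinates to U-coordinates.
Expressing u1 in U: u1 = -2c1 - 2c2 - 2c3 - c4, so column 1 of P is (-2, -2, -2, -1).
Doing the same for each uj gives P = [[-2, 1, -2, -1], [-2, -2, 0, -2], [-2, -2, 2, 1], [-1, 0, -1, 2]].

[[-2, 1, -2, -1], [-2, -2, 0, -2], [-2, -2, 2, 1], [-1, 0, -1, 2]]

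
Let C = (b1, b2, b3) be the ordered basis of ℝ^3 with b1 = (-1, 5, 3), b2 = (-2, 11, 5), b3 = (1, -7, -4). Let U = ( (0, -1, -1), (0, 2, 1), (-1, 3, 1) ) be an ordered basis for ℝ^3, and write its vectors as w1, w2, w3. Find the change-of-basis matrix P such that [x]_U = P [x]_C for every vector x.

Let M have columns bj and N have columns wj. Then for every x, N [x]_U = x = M [x]_C, so P = N^(-1) M.
Since det N = -1, N^(-1) has integer entries; multiplying gives P = [[-2, -1, 2], [0, 2, -1], [1, 2, -1]].

[[-2, -1, 2], [0, 2, -1], [1, 2, -1]]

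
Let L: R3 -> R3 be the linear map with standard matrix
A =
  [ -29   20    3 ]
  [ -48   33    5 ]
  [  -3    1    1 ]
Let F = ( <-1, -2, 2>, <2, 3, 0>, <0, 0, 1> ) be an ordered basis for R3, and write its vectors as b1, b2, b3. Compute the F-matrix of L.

Let P have columns b1, ..., b3. Then [L]_F = P^(-1) A P.
Here det P = 1, so P^(-1) is integer; computing A P first and then P^(-1)(A P) gives [[1, 0, -1], [-2, 1, 1], [1, -3, 3]].

[[1, 0, -1], [-2, 1, 1], [1, -3, 3]]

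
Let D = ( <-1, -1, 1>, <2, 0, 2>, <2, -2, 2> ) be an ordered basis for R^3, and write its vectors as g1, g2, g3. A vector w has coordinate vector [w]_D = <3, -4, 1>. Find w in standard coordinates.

<-9, -5, -3>

w = M [w]_D, where M has columns g1, ..., g3.
Carrying out the matrix-vector product, w = <-9, -5, -3>.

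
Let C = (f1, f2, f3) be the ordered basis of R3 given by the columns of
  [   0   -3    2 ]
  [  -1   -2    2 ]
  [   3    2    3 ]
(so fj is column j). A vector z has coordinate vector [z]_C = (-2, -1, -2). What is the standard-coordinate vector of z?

(-1, 0, -14)

The coordinates say z = -2f1 - f2 - 2f3; adding the scaled basis vectors gives (-1, 0, -14).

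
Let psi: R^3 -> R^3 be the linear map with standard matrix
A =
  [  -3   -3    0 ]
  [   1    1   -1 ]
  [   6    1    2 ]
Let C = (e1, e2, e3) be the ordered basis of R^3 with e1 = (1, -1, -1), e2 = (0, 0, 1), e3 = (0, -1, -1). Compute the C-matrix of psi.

[[0, 0, 3], [2, 3, -3], [-1, 1, -3]]

With P the matrix whose columns are e1, ..., e3, [psi]_C = P^(-1) A P.
Column by column: psi(e1) = A e1 = (0, 1, 3); its C-coordinates (0, 2, -1) give column 1.
Continuing for each basis vector yields [psi]_C = [[0, 0, 3], [2, 3, -3], [-1, 1, -3]].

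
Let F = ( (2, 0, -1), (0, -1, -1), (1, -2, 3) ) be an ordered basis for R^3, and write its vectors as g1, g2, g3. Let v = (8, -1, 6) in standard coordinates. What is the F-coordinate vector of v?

(3, -3, 2)

[v]_F is the unique c with M c = v, where M has columns g1, ..., g3.
Solving this 3x3 system gives c = (3, -3, 2).
Check: 3g1 - 3g2 + 2g3 = (8, -1, 6).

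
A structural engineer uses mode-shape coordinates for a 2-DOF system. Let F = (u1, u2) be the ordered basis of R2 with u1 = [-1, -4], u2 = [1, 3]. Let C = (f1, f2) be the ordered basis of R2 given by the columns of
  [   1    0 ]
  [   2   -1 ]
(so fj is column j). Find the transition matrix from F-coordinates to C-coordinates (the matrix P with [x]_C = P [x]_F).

[[-1, 1], [2, -1]]

Column j of P is [uj]_C, since P maps F-coordinates to C-coordinates.
Expressing u1 in C: u1 = -f1 + 2f2, so column 1 of P is [-1, 2].
Doing the same for each uj gives P = [[-1, 1], [2, -1]].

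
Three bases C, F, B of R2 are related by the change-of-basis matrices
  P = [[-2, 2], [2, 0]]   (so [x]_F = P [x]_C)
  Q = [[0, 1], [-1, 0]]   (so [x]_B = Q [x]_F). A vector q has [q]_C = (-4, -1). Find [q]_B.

(-8, -6)

First [q]_F = P [q]_C = (6, -8).
Then [q]_B = Q [q]_F = (-8, -6).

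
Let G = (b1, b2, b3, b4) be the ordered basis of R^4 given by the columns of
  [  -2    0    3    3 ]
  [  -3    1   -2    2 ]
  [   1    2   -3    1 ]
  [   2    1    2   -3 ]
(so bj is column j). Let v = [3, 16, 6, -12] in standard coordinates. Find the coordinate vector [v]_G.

[-3, 1, -2, 1]

Write v = c_1 b1 + ... + c_4 b4 and solve for the c_i.
Solving this 4x4 system gives c = (-3, 1, -2, 1).
Check: -3b1 + b2 - 2b3 + b4 = [3, 16, 6, -12].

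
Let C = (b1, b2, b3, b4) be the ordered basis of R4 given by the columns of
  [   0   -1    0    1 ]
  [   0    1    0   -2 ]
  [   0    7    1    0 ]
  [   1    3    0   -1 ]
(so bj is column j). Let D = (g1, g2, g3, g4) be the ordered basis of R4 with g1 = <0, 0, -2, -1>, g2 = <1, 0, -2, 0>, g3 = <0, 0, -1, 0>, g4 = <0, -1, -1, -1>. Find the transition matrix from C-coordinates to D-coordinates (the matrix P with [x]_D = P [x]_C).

Column j of P is [bj]_D, since P maps C-coordinates to D-coordinates.
Expressing b1 in D: b1 = -g1 + 0·g2 + 2g3 + 0·g4, so column 1 of P is <-1, 0, 2, 0>.
Doing the same for each bj gives P = [[-1, -2, 0, -1], [0, -1, 0, 1], [2, 0, -1, -2], [0, -1, 0, 2]].

[[-1, -2, 0, -1], [0, -1, 0, 1], [2, 0, -1, -2], [0, -1, 0, 2]]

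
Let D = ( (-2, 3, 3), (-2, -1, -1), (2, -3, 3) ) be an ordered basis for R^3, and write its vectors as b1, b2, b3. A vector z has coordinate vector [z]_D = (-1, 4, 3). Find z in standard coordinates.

The coordinates say z = -b1 + 4b2 + 3b3; adding the scaled basis vectors gives (0, -16, 2).

(0, -16, 2)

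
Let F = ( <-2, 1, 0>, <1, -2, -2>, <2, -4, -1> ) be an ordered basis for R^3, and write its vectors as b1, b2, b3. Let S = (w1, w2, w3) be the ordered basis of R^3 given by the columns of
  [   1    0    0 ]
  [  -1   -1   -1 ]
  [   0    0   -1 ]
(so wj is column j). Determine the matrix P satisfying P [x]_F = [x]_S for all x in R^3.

Column j of P is [bj]_S, since P maps F-coordinates to S-coordinates.
Expressing b1 in S: b1 = -2w1 + w2 + 0·w3, so column 1 of P is <-2, 1, 0>.
Doing the same for each bj gives P = [[-2, 1, 2], [1, -1, 1], [0, 2, 1]].

[[-2, 1, 2], [1, -1, 1], [0, 2, 1]]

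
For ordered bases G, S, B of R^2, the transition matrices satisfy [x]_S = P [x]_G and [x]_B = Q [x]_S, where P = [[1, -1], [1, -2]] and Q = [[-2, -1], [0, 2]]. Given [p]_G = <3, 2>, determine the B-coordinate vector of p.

<-1, -2>

First [p]_S = P [p]_G = <1, -1>.
Then [p]_B = Q [p]_S = <-1, -2>.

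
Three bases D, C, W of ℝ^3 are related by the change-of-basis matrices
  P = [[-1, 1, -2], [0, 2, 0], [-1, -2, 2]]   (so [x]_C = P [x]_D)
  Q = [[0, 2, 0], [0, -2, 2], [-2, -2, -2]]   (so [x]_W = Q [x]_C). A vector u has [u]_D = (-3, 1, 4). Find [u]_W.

(4, 14, -14)

Composing the changes, [u]_W = Q P [u]_D.
Q P = [[0, 4, 0], [-2, -8, 4], [4, -2, 0]]; applying this to (-3, 1, 4) gives (4, 14, -14).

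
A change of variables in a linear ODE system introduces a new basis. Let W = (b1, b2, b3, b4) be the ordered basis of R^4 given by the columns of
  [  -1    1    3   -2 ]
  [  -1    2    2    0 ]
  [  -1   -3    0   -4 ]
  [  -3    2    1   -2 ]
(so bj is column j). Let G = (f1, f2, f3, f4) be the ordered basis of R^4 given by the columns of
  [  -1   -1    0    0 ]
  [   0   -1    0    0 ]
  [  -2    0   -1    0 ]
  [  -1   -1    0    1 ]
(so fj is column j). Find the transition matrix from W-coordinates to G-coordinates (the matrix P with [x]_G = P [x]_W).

Column j of P is [bj]_G, since P maps W-coordinates to G-coordinates.
Expressing b1 in G: b1 = 0·f1 + f2 + f3 - 2f4, so column 1 of P is (0, 1, 1, -2).
Doing the same for each bj gives P = [[0, 1, -1, 2], [1, -2, -2, 0], [1, 1, 2, 0], [-2, 1, -2, 0]].

[[0, 1, -1, 2], [1, -2, -2, 0], [1, 1, 2, 0], [-2, 1, -2, 0]]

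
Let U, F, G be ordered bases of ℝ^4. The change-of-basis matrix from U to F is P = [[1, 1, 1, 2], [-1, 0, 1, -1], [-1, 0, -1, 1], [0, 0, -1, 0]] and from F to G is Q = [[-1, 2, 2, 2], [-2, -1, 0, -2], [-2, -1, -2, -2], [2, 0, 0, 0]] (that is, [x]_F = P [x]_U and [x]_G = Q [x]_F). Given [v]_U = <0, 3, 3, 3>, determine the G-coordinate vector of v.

Apply P to get F-coordinates <12, 0, 0, -3>, then Q to get G-coordinates.
The result is [v]_G = <-18, -18, -18, 24>.

<-18, -18, -18, 24>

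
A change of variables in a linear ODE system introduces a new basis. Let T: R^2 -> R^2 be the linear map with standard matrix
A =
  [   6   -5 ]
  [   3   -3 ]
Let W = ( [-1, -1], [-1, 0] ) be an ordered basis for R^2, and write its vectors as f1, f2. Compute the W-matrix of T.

[[0, 3], [1, 3]]

Let P have columns f1, f2. Then [T]_W = P^(-1) A P.
Here det P = -1, so P^(-1) is integer; computing A P first and then P^(-1)(A P) gives [[0, 3], [1, 3]].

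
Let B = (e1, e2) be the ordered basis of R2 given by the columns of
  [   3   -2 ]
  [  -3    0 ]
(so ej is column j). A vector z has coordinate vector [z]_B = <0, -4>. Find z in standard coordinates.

The coordinates say z = 0·e1 - 4e2; adding the scaled basis vectors gives <8, 0>.

<8, 0>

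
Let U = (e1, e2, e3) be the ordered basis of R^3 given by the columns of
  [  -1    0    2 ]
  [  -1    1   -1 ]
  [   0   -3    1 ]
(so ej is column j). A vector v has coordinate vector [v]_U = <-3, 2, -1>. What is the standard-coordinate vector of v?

<1, 6, -7>

By definition v = -3e1 + 2e2 - e3.
Summing componentwise gives <1, 6, -7>.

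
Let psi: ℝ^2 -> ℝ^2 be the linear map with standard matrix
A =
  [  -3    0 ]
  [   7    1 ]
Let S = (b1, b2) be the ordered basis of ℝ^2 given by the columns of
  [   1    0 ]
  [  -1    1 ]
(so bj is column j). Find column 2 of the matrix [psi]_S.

[0, 1]

Compute psi(b2) = A b2 = [0, 1] in standard coordinates.
Then write this in S-coordinates: solve for y in y_1 b1 + y_2 b2 = [0, 1].
This gives y = [0, 1], which is column 2 of [psi]_S.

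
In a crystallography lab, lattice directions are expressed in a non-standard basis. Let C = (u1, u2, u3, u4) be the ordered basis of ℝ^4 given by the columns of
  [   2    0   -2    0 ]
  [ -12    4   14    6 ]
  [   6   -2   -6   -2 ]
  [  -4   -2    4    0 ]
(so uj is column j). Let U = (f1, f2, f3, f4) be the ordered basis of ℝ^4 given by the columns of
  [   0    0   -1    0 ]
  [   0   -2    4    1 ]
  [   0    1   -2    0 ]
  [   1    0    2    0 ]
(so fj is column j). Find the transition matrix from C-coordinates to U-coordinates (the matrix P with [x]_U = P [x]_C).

[[0, -2, 0, 0], [2, -2, -2, -2], [-2, 0, 2, 0], [0, 0, 2, 2]]

Column j of P is [uj]_U, since P maps C-coordinates to U-coordinates.
Expressing u1 in U: u1 = 0·f1 + 2f2 - 2f3 + 0·f4, so column 1 of P is [0, 2, -2, 0].
Doing the same for each uj gives P = [[0, -2, 0, 0], [2, -2, -2, -2], [-2, 0, 2, 0], [0, 0, 2, 2]].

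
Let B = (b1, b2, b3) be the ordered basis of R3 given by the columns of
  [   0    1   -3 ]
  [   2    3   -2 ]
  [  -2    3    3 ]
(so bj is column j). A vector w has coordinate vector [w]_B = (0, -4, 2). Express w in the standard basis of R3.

By definition w = 0·b1 - 4b2 + 2b3.
Summing componentwise gives (-10, -16, -6).

(-10, -16, -6)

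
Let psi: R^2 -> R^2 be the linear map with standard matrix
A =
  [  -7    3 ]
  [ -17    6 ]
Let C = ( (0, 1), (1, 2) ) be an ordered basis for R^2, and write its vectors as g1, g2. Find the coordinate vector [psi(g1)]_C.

(0, 3)

Column 1 of [psi]_C is the C-coordinate vector of psi(g1).
In standard coordinates psi(g1) = A g1 = (3, 6).
Converting to C: (3, 6) = 0·g1 + 3g2, so the coordinate vector is (0, 3).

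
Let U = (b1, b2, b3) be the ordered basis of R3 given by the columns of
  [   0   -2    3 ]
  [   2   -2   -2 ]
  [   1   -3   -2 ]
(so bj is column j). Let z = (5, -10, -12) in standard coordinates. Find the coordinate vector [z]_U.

[z]_U is the unique c with M c = z, where M has columns b1, ..., b3.
Gaussian elimination on [M | z] yields c = (0, 2, 3).
Check: 0·b1 + 2b2 + 3b3 = (5, -10, -12).

(0, 2, 3)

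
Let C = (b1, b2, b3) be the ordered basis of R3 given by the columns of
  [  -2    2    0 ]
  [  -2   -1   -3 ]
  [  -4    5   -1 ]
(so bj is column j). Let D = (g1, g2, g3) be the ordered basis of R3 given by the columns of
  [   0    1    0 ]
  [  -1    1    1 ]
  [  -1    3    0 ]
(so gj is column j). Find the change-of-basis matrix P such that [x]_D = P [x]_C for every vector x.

[[-2, 1, 1], [-2, 2, 0], [-2, -2, -2]]

Take x = bj: its C-coordinates are the j-th standard unit vector, so P e_j — column j of P — equals [bj]_D.
b1 = -2g1 - 2g2 - 2g3, giving column 1 = [-2, -2, -2]; repeating for each j gives P = [[-2, 1, 1], [-2, 2, 0], [-2, -2, -2]].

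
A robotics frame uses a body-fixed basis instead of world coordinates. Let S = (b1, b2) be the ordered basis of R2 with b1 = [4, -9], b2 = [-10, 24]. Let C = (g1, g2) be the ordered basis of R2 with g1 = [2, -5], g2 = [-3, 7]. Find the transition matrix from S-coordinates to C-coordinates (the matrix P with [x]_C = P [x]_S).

[[-1, -2], [-2, 2]]

Column j of P is [bj]_C, since P maps S-coordinates to C-coordinates.
Expressing b1 in C: b1 = -g1 - 2g2, so column 1 of P is [-1, -2].
Doing the same for each bj gives P = [[-1, -2], [-2, 2]].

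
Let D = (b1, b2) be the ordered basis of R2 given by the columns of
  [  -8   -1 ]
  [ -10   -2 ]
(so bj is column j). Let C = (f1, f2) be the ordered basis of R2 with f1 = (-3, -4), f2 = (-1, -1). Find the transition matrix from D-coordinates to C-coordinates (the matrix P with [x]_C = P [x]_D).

Column j of P is [bj]_C, since P maps D-coordinates to C-coordinates.
Expressing b1 in C: b1 = 2f1 + 2f2, so column 1 of P is (2, 2).
Doing the same for each bj gives P = [[2, 1], [2, -2]].

[[2, 1], [2, -2]]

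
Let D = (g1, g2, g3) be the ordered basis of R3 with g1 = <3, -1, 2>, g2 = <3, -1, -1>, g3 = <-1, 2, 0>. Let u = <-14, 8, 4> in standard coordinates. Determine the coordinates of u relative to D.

Write u = c_1 g1 + ... + c_3 g3 and solve for the c_i.
Gaussian elimination on [M | u] yields c = (0, -4, 2).
Check: 0·g1 - 4g2 + 2g3 = <-14, 8, 4>.

<0, -4, 2>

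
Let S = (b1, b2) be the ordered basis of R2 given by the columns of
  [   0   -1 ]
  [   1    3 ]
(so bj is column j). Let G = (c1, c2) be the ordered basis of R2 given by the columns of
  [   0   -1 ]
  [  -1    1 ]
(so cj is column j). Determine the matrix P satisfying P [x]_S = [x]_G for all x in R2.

[[-1, -2], [0, 1]]

Let M have columns bj and N have columns cj. Then for every x, N [x]_G = x = M [x]_S, so P = N^(-1) M.
Since det N = -1, N^(-1) has integer entries; multiplying gives P = [[-1, -2], [0, 1]].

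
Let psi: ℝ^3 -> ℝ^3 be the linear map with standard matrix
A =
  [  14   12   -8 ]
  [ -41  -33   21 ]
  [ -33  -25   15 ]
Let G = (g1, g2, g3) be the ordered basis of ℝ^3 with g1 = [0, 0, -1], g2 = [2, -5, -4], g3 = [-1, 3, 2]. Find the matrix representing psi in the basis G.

[[-1, 1, 0], [3, -1, 2], [-2, -2, -2]]

With P the matrix whose columns are g1, ..., g3, [psi]_G = P^(-1) A P.
Column by column: psi(g1) = A g1 = [8, -21, -15]; its G-coordinates [-1, 3, -2] give column 1.
Continuing for each basis vector yields [psi]_G = [[-1, 1, 0], [3, -1, 2], [-2, -2, -2]].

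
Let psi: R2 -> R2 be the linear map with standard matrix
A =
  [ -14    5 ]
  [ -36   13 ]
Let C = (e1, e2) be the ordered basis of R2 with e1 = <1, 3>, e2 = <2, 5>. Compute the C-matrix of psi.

Let P have columns e1, e2. Then [psi]_C = P^(-1) A P.
Here det P = -1, so P^(-1) is integer; computing A P first and then P^(-1)(A P) gives [[1, 1], [0, -2]].

[[1, 1], [0, -2]]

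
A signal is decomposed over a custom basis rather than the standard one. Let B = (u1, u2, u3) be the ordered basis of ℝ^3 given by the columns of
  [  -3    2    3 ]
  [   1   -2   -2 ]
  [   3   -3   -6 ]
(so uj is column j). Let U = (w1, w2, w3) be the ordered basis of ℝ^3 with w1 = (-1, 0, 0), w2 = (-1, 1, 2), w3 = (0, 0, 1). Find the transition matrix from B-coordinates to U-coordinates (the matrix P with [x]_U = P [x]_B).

[[2, 0, -1], [1, -2, -2], [1, 1, -2]]

Take x = uj: its B-coordinates are the j-th standard unit vector, so P e_j — column j of P — equals [uj]_U.
u1 = 2w1 + w2 + w3, giving column 1 = (2, 1, 1); repeating for each j gives P = [[2, 0, -1], [1, -2, -2], [1, 1, -2]].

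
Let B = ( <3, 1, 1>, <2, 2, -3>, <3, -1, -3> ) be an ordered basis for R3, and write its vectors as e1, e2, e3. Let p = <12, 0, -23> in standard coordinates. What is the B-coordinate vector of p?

<-2, 3, 4>

Write p = c_1 e1 + ... + c_3 e3 and solve for the c_i.
Row-reducing the augmented matrix [M | p] gives c = (-2, 3, 4).
Check: -2e1 + 3e2 + 4e3 = <12, 0, -23>.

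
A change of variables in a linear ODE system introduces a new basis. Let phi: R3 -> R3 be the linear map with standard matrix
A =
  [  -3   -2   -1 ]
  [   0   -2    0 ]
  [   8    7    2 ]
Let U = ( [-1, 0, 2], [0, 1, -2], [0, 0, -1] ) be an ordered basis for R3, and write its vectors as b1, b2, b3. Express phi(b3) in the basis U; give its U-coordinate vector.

[-1, 0, 0]

Column 3 of [phi]_U is the U-coordinate vector of phi(b3).
In standard coordinates phi(b3) = A b3 = [1, 0, -2].
Converting to U: [1, 0, -2] = -b1 + 0·b2 + 0·b3, so the coordinate vector is [-1, 0, 0].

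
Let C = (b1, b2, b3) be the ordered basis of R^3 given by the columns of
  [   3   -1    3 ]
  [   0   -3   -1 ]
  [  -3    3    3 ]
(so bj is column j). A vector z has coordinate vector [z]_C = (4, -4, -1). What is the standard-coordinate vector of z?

z = M [z]_C, where M has columns b1, ..., b3.
Carrying out the matrix-vector product, z = (13, 13, -27).

(13, 13, -27)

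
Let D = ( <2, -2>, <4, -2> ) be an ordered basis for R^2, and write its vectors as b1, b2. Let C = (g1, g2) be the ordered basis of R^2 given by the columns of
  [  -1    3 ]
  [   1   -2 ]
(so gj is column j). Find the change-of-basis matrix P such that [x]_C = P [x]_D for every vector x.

Let M have columns bj and N have columns gj. Then for every x, N [x]_C = x = M [x]_D, so P = N^(-1) M.
Since det N = -1, N^(-1) has integer entries; multiplying gives P = [[-2, 2], [0, 2]].

[[-2, 2], [0, 2]]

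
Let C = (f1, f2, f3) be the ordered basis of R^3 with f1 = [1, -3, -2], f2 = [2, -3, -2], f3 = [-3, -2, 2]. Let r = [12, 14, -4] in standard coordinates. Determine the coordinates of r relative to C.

[r]_C is the unique c with M c = r, where M has columns f1, ..., f3.
Solving this 3x3 system gives c = (-4, 2, -4).
Check: -4f1 + 2f2 - 4f3 = [12, 14, -4].

[-4, 2, -4]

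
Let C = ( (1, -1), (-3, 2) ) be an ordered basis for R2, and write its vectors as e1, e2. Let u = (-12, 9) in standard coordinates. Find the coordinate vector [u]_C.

We seek scalars with c_1 e1 + c_2 e2 = u; equivalently solve M c = u where the columns of M are e1, e2.
System: c_1 - 3c_2 = -12, -c_1 + 2c_2 = 9; solving gives c_1 = -3, c_2 = 3.
Check: -3e1 + 3e2 = (-12, 9).

(-3, 3)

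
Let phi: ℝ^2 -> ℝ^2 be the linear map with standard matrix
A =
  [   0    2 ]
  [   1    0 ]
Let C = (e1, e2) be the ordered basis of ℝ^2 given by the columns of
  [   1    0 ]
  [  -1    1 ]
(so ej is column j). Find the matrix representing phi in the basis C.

With P the matrix whose columns are e1, e2, [phi]_C = P^(-1) A P.
Column by column: phi(e1) = A e1 = [-2, 1]; its C-coordinates [-2, -1] give column 1.
Continuing for each basis vector yields [phi]_C = [[-2, 2], [-1, 2]].

[[-2, 2], [-1, 2]]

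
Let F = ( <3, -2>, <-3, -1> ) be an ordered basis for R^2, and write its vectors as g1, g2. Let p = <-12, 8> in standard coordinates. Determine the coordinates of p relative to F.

<-4, 0>

Write p = c_1 g1 + c_2 g2 and solve for the c_i.
System: 3c_1 - 3c_2 = -12, -2c_1 - c_2 = 8; solving gives c_1 = -4, c_2 = 0.
Check: -4g1 + 0·g2 = <-12, 8>.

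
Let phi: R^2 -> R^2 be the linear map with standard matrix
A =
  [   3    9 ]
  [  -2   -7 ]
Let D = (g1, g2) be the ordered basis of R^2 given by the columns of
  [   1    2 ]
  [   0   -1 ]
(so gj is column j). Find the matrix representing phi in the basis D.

[[-1, 3], [2, -3]]

With P the matrix whose columns are g1, g2, [phi]_D = P^(-1) A P.
Column by column: phi(g1) = A g1 = [3, -2]; its D-coordinates [-1, 2] give column 1.
Continuing for each basis vector yields [phi]_D = [[-1, 3], [2, -3]].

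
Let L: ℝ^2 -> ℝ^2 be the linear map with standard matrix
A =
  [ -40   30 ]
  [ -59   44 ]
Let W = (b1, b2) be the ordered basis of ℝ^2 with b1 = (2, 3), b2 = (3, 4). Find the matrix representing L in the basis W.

Let P have columns b1, b2. Then [L]_W = P^(-1) A P.
Here det P = -1, so P^(-1) is integer; computing A P first and then P^(-1)(A P) gives [[2, -3], [2, 2]].

[[2, -3], [2, 2]]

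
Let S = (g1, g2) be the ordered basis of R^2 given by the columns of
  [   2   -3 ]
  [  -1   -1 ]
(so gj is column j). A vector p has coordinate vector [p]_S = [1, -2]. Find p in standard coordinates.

The coordinates say p = g1 - 2g2; adding the scaled basis vectors gives [8, 1].

[8, 1]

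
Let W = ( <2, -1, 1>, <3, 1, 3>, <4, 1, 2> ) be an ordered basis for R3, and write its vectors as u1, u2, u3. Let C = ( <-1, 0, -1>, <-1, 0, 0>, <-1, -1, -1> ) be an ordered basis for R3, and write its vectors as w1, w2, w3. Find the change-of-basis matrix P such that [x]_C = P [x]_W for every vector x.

Take x = uj: its W-coordinates are the j-th standard unit vector, so P e_j — column j of P — equals [uj]_C.
u1 = -2w1 - w2 + w3, giving column 1 = <-2, -1, 1>; repeating for each j gives P = [[-2, -2, -1], [-1, 0, -2], [1, -1, -1]].

[[-2, -2, -1], [-1, 0, -2], [1, -1, -1]]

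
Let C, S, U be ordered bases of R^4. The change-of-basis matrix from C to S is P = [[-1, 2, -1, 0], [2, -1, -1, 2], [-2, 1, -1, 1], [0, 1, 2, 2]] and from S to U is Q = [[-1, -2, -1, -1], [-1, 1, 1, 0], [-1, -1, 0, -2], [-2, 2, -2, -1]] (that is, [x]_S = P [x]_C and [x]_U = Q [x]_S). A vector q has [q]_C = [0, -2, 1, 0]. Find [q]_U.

[6, 3, 4, 18]

Apply P to get S-coordinates [-5, 1, -3, 0], then Q to get U-coordinates.
The result is [q]_U = [6, 3, 4, 18].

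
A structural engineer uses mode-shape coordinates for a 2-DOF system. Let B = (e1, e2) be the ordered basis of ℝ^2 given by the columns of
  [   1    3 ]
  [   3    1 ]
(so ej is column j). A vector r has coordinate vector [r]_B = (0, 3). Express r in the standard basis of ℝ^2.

(9, 3)

The coordinates say r = 0·e1 + 3e2; adding the scaled basis vectors gives (9, 3).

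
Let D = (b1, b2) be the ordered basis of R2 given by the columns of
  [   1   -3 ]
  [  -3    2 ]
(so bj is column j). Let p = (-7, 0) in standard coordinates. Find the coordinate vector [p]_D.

Write p = c_1 b1 + c_2 b2 and solve for the c_i.
System: c_1 - 3c_2 = -7, -3c_1 + 2c_2 = 0; solving gives c_1 = 2, c_2 = 3.
Check: 2b1 + 3b2 = (-7, 0).

(2, 3)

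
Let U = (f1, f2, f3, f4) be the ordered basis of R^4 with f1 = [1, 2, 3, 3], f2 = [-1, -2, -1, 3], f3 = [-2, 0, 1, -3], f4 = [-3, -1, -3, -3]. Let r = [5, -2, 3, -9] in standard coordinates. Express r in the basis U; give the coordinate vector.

We seek scalars with c_1 f1 + ... + c_4 f4 = r; equivalently solve M c = r where the columns of M are f1, ..., f4.
Gaussian elimination on [M | r] yields c = (-4, -1, 2, -4).
Check: -4f1 - f2 + 2f3 - 4f4 = [5, -2, 3, -9].

[-4, -1, 2, -4]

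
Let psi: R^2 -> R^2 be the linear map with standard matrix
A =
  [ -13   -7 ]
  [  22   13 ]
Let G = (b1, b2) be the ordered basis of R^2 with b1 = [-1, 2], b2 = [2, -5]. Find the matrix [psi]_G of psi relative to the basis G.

Let P have columns b1, b2. Then [psi]_G = P^(-1) A P.
Here det P = 1, so P^(-1) is integer; computing A P first and then P^(-1)(A P) gives [[-3, -3], [-2, 3]].

[[-3, -3], [-2, 3]]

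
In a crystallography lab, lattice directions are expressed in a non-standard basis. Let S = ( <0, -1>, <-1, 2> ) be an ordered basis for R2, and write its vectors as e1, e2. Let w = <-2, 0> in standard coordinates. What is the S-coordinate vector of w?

<4, 2>

We seek scalars with c_1 e1 + c_2 e2 = w; equivalently solve M c = w where the columns of M are e1, e2.
System: 0c_1 - c_2 = -2, -c_1 + 2c_2 = 0; solving gives c_1 = 4, c_2 = 2.
Check: 4e1 + 2e2 = <-2, 0>.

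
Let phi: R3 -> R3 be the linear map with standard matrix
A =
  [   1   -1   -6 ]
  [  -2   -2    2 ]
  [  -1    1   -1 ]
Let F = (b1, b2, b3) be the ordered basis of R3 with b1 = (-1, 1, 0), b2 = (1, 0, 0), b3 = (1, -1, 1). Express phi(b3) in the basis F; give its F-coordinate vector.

Column 3 of [phi]_F is the F-coordinate vector of phi(b3).
In standard coordinates phi(b3) = A b3 = (-4, 2, -3).
Converting to F: (-4, 2, -3) = -b1 - 2b2 - 3b3, so the coordinate vector is (-1, -2, -3).

(-1, -2, -3)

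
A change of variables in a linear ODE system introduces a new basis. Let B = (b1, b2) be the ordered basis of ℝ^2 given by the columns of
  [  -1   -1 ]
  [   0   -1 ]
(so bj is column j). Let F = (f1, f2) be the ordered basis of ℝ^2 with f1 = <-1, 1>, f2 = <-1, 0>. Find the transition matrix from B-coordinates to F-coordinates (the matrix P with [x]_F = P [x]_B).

[[0, -1], [1, 2]]

Let M have columns bj and N have columns fj. Then for every x, N [x]_F = x = M [x]_B, so P = N^(-1) M.
Since det N = 1, N^(-1) has integer entries; multiplying gives P = [[0, -1], [1, 2]].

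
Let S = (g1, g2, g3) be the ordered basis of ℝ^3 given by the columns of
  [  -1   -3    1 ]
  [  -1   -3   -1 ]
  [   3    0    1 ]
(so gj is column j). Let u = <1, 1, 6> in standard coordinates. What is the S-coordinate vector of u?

<2, -1, 0>

We seek scalars with c_1 g1 + ... + c_3 g3 = u; equivalently solve M c = u where the columns of M are g1, ..., g3.
Solving this 3x3 system gives c = (2, -1, 0).
Check: 2g1 - g2 + 0·g3 = <1, 1, 6>.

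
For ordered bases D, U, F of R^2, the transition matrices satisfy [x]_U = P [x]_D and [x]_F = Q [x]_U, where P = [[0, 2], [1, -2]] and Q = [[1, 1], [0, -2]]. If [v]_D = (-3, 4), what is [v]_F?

First [v]_U = P [v]_D = (8, -11).
Then [v]_F = Q [v]_U = (-3, 22).

(-3, 22)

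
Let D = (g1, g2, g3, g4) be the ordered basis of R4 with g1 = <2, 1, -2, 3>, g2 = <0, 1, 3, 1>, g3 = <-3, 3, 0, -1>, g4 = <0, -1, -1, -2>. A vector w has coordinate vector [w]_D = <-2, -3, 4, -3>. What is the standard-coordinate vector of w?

By definition w = -2g1 - 3g2 + 4g3 - 3g4.
Summing componentwise gives <-16, 10, -2, -7>.

<-16, 10, -2, -7>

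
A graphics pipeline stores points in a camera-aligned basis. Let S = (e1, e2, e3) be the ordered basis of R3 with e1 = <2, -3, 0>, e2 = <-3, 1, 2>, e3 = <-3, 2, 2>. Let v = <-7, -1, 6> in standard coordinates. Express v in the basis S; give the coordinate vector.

<1, 4, -1>

[v]_S is the unique c with M c = v, where M has columns e1, ..., e3.
Solving this 3x3 system gives c = (1, 4, -1).
Check: e1 + 4e2 - e3 = <-7, -1, 6>.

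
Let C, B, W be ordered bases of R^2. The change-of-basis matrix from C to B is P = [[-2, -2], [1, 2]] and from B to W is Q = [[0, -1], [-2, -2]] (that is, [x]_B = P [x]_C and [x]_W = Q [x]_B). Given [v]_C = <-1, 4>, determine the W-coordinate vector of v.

<-7, -2>

Composing the changes, [v]_W = Q P [v]_C.
Q P = [[-1, -2], [2, 0]]; applying this to <-1, 4> gives <-7, -2>.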